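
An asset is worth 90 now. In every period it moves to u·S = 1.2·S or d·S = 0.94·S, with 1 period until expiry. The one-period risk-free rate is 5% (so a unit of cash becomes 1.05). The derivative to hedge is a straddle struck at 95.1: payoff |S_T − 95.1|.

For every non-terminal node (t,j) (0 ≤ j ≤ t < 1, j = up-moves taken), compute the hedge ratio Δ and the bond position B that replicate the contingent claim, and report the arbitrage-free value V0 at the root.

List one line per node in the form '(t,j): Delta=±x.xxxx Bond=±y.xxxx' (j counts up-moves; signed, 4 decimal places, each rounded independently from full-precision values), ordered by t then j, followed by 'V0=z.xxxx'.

(0,0): Delta=0.1026 Bond=1.7363
V0=10.9670

No-arbitrage ⇒ martingale measure with p* = (R−d)/(u−d) = 0.4231.
At expiry t=1: V(1,0)=10.5000, V(1,1)=12.9000
Node (0,0) S=90.0000: V=(p*·12.9000+(1−p*)·10.5000)/1.05=10.9670; Δ=(12.9000−10.5000)/(108.0000−84.6000)=0.1026; B=V−Δ·S=1.7363
Check: Δ(0,0)·S0 + B(0,0) = 10.9670 = V0.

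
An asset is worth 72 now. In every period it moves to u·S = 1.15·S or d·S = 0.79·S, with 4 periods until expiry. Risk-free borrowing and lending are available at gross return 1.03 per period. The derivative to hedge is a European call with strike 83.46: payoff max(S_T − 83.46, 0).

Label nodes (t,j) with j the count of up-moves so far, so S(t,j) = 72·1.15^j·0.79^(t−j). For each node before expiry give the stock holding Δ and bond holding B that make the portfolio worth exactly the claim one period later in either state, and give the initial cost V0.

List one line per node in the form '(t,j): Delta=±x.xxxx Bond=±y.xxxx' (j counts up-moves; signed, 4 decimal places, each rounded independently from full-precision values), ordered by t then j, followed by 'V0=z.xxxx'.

(0,0): Delta=0.4602 Bond=-24.6120
(1,0): Delta=0.0623 Bond=-2.7199
(1,1): Delta=0.5969 Bond=-36.6656
(2,0): Delta=0.0000 Bond=0.0000
(2,1): Delta=0.0838 Bond=-4.2023
(2,2): Delta=0.7731 Bond=-54.5472
(3,0): Delta=0.0000 Bond=0.0000
(3,1): Delta=0.0000 Bond=0.0000
(3,2): Delta=0.1125 Bond=-6.4925
(3,3): Delta=1.0000 Bond=-81.0291
V0=8.5230

Under the risk-neutral measure, an up-move has probability p* = (R−d)/(u−d) = 0.6667 and values discount at R = 1.03.
Terminal values V(4,·): V(4,0)=0.0000, V(4,1)=0.0000, V(4,2)=0.0000, V(4,3)=3.0474, V(4,4)=42.4684
Node (3,0) S=35.4988: V=(p*·0.0000+(1−p*)·0.0000)/1.03=0.0000; Δ=(0.0000−0.0000)/(40.8236−28.0441)=0.0000; B=V−Δ·S=0.0000
Node (3,1) S=51.6755: V=(p*·0.0000+(1−p*)·0.0000)/1.03=0.0000; Δ=(0.0000−0.0000)/(59.4268−40.8236)=0.0000; B=V−Δ·S=0.0000
Node (3,2) S=75.2238: V=(p*·3.0474+(1−p*)·0.0000)/1.03=1.9724; Δ=(3.0474−0.0000)/(86.5074−59.4268)=0.1125; B=V−Δ·S=-6.4925
Node (3,3) S=109.5030: V=(p*·42.4684+(1−p*)·3.0474)/1.03=28.4739; Δ=(42.4684−3.0474)/(125.9284−86.5074)=1.0000; B=V−Δ·S=-81.0291
Node (2,0) S=44.9352: V=(p*·0.0000+(1−p*)·0.0000)/1.03=0.0000; Δ=(0.0000−0.0000)/(51.6755−35.4988)=0.0000; B=V−Δ·S=0.0000
Node (2,1) S=65.4120: V=(p*·1.9724+(1−p*)·0.0000)/1.03=1.2766; Δ=(1.9724−0.0000)/(75.2238−51.6755)=0.0838; B=V−Δ·S=-4.2023
Node (2,2) S=95.2200: V=(p*·28.4739+(1−p*)·1.9724)/1.03=19.0680; Δ=(28.4739−1.9724)/(109.5030−75.2238)=0.7731; B=V−Δ·S=-54.5472
Node (1,0) S=56.8800: V=(p*·1.2766+(1−p*)·0.0000)/1.03=0.8263; Δ=(1.2766−0.0000)/(65.4120−44.9352)=0.0623; B=V−Δ·S=-2.7199
Node (1,1) S=82.8000: V=(p*·19.0680+(1−p*)·1.2766)/1.03=12.7549; Δ=(19.0680−1.2766)/(95.2200−65.4120)=0.5969; B=V−Δ·S=-36.6656
Node (0,0) S=72.0000: V=(p*·12.7549+(1−p*)·0.8263)/1.03=8.5230; Δ=(12.7549−0.8263)/(82.8000−56.8800)=0.4602; B=V−Δ·S=-24.6120
Check: Δ(0,0)·S0 + B(0,0) = 8.5230 = V0.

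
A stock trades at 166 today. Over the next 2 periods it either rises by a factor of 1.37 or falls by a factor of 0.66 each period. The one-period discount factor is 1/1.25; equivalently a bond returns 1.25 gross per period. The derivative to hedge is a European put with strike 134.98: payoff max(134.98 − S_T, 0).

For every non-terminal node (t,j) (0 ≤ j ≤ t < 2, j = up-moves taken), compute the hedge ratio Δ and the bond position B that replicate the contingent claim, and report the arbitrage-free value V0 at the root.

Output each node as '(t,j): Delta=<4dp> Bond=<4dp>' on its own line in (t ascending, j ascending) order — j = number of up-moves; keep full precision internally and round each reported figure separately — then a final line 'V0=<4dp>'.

Since d<R<u, set p* = (R−d)/(u−d) = 0.8310; price each node as the discounted p*-expectation of its children.
Terminal values V(2,·): V(2,0)=62.6704, V(2,1)=0.0000, V(2,2)=0.0000
  t=1,j=0: stock 109.5600 → up 150.0972 (V=0.0000), down 72.3096 (V=62.6704). Price 8.4737; hedge Δ=-0.8057, bond B=96.7419.
  t=1,j=1: stock 227.4200 → up 311.5654 (V=0.0000), down 150.0972 (V=0.0000). Price 0.0000; hedge Δ=0.0000, bond B=0.0000.
  t=0,j=0: stock 166.0000 → up 227.4200 (V=0.0000), down 109.5600 (V=8.4737). Price 1.1457; hedge Δ=-0.0719, bond B=13.0806.
Check: Δ(0,0)·S0 + B(0,0) = 1.1457 = V0.

(0,0): Delta=-0.0719 Bond=13.0806
(1,0): Delta=-0.8057 Bond=96.7419
(1,1): Delta=0.0000 Bond=0.0000
V0=1.1457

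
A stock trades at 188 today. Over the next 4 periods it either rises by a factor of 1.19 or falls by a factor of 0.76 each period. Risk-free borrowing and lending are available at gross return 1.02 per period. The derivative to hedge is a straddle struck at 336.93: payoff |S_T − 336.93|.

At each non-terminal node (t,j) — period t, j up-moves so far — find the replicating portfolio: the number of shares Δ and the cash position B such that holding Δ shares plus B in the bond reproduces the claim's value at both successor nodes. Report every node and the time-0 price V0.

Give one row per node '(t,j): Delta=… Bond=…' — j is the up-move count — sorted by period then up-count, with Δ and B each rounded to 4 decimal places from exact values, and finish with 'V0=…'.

(0,0): Delta=-0.7935 Bond=282.3412
(1,0): Delta=-1.0000 Bond=317.4967
(1,1): Delta=-0.7072 Bond=268.6939
(2,0): Delta=-1.0000 Bond=323.8466
(2,1): Delta=-1.0000 Bond=323.8466
(2,2): Delta=-0.5850 Bond=241.5201
(3,0): Delta=-1.0000 Bond=330.3235
(3,1): Delta=-1.0000 Bond=330.3235
(3,2): Delta=-1.0000 Bond=330.3235
(3,3): Delta=-0.4117 Bond=191.4450
V0=133.1684

Since d<R<u, set p* = (R−d)/(u−d) = 0.6047; price each node as the discounted p*-expectation of its children.
At expiry t=4: V(4,0)=274.2091, V(4,1)=238.7223, V(4,2)=183.1574, V(4,3)=96.1545, V(4,4)=40.0738
(3,0): S=82.5275. Δ = (V_up−V_dn)/(S_up−S_dn) = (238.7223−274.2091)/(98.2077−62.7209) = -1.0000. V = [p*·238.7223 + (1−p*)·274.2091]/1.02 = 247.7960. B = V − Δ·S = 330.3235.
(3,1): S=129.2207. Δ = (V_up−V_dn)/(S_up−S_dn) = (183.1574−238.7223)/(153.7726−98.2077) = -1.0000. V = [p*·183.1574 + (1−p*)·238.7223]/1.02 = 201.1029. B = V − Δ·S = 330.3235.
(3,2): S=202.3324. Δ = (V_up−V_dn)/(S_up−S_dn) = (96.1545−183.1574)/(240.7755−153.7726) = -1.0000. V = [p*·96.1545 + (1−p*)·183.1574]/1.02 = 127.9912. B = V − Δ·S = 330.3235.
(3,3): S=316.8099. Δ = (V_up−V_dn)/(S_up−S_dn) = (40.0738−96.1545)/(377.0038−240.7755) = -0.4117. V = [p*·40.0738 + (1−p*)·96.1545]/1.02 = 61.0247. B = V − Δ·S = 191.4450.
(2,0): S=108.5888. Δ = (V_up−V_dn)/(S_up−S_dn) = (201.1029−247.7960)/(129.2207−82.5275) = -1.0000. V = [p*·201.1029 + (1−p*)·247.7960]/1.02 = 215.2578. B = V − Δ·S = 323.8466.
(2,1): S=170.0272. Δ = (V_up−V_dn)/(S_up−S_dn) = (127.9912−201.1029)/(202.3324−129.2207) = -1.0000. V = [p*·127.9912 + (1−p*)·201.1029]/1.02 = 153.8194. B = V − Δ·S = 323.8466.
(2,2): S=266.2268. Δ = (V_up−V_dn)/(S_up−S_dn) = (61.0247−127.9912)/(316.8099−202.3324) = -0.5850. V = [p*·61.0247 + (1−p*)·127.9912]/1.02 = 85.7841. B = V − Δ·S = 241.5201.
(1,0): S=142.8800. Δ = (V_up−V_dn)/(S_up−S_dn) = (153.8194−215.2578)/(170.0272−108.5888) = -1.0000. V = [p*·153.8194 + (1−p*)·215.2578]/1.02 = 174.6167. B = V − Δ·S = 317.4967.
(1,1): S=223.7200. Δ = (V_up−V_dn)/(S_up−S_dn) = (85.7841−153.8194)/(266.2268−170.0272) = -0.7072. V = [p*·85.7841 + (1−p*)·153.8194]/1.02 = 110.4724. B = V − Δ·S = 268.6939.
(0,0): S=188.0000. Δ = (V_up−V_dn)/(S_up−S_dn) = (110.4724−174.6167)/(223.7200−142.8800) = -0.7935. V = [p*·110.4724 + (1−p*)·174.6167]/1.02 = 133.1684. B = V − Δ·S = 282.3412.
Each (Δ,B) replicates both successor values, so the strategy is self-financing and V0 is arbitrage-free.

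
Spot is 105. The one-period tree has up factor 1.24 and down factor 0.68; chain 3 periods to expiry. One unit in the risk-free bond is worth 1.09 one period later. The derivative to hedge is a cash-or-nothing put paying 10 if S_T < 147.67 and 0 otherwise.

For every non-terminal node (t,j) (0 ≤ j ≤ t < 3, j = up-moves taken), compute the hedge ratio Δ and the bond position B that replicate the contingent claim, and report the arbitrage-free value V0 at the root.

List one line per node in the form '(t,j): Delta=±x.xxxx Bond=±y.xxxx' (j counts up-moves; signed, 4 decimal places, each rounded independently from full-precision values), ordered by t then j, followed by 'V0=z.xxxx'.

(0,0): Delta=-0.0767 Bond=12.7480
(1,0): Delta=0.0000 Bond=8.4168
(1,1): Delta=-0.0921 Bond=15.8996
(2,0): Delta=0.0000 Bond=9.1743
(2,1): Delta=0.0000 Bond=9.1743
(2,2): Delta=-0.1106 Bond=20.3145
V0=4.6914

Since d<R<u, set p* = (R−d)/(u−d) = 0.7321; price each node as the discounted p*-expectation of its children.
At expiry t=3: V(3,0)=10.0000, V(3,1)=10.0000, V(3,2)=10.0000, V(3,3)=0.0000
(2,0): S=48.5520. Δ = (V_up−V_dn)/(S_up−S_dn) = (10.0000−10.0000)/(60.2045−33.0154) = 0.0000. V = [p*·10.0000 + (1−p*)·10.0000]/1.09 = 9.1743. B = V − Δ·S = 9.1743.
(2,1): S=88.5360. Δ = (V_up−V_dn)/(S_up−S_dn) = (10.0000−10.0000)/(109.7846−60.2045) = 0.0000. V = [p*·10.0000 + (1−p*)·10.0000]/1.09 = 9.1743. B = V − Δ·S = 9.1743.
(2,2): S=161.4480. Δ = (V_up−V_dn)/(S_up−S_dn) = (0.0000−10.0000)/(200.1955−109.7846) = -0.1106. V = [p*·0.0000 + (1−p*)·10.0000]/1.09 = 2.4574. B = V − Δ·S = 20.3145.
(1,0): S=71.4000. Δ = (V_up−V_dn)/(S_up−S_dn) = (9.1743−9.1743)/(88.5360−48.5520) = 0.0000. V = [p*·9.1743 + (1−p*)·9.1743]/1.09 = 8.4168. B = V − Δ·S = 8.4168.
(1,1): S=130.2000. Δ = (V_up−V_dn)/(S_up−S_dn) = (2.4574−9.1743)/(161.4480−88.5360) = -0.0921. V = [p*·2.4574 + (1−p*)·9.1743]/1.09 = 3.9051. B = V − Δ·S = 15.8996.
(0,0): S=105.0000. Δ = (V_up−V_dn)/(S_up−S_dn) = (3.9051−8.4168)/(130.2000−71.4000) = -0.0767. V = [p*·3.9051 + (1−p*)·8.4168]/1.09 = 4.6914. B = V − Δ·S = 12.7480.
Check: Δ(0,0)·S0 + B(0,0) = 4.6914 = V0.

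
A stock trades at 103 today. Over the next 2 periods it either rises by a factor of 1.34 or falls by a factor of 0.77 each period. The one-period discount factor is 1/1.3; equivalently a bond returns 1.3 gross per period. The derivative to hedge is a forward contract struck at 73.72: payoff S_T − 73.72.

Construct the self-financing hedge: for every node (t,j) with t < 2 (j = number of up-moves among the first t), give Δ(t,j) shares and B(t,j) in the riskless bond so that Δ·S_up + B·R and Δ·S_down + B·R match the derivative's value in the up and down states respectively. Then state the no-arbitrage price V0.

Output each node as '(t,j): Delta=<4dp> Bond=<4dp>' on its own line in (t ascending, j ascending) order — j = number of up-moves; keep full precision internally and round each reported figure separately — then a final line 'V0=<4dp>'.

Since d<R<u, set p* = (R−d)/(u−d) = 0.9298; price each node as the discounted p*-expectation of its children.
Terminal values V(2,·): V(2,0)=-12.6513, V(2,1)=32.5554, V(2,2)=111.2268
(1,0): S=79.3100. Δ = (V_up−V_dn)/(S_up−S_dn) = (32.5554−-12.6513)/(106.2754−61.0687) = 1.0000. V = [p*·32.5554 + (1−p*)·-12.6513]/1.3 = 22.6023. B = V − Δ·S = -56.7077.
(1,1): S=138.0200. Δ = (V_up−V_dn)/(S_up−S_dn) = (111.2268−32.5554)/(184.9468−106.2754) = 1.0000. V = [p*·111.2268 + (1−p*)·32.5554]/1.3 = 81.3123. B = V − Δ·S = -56.7077.
(0,0): S=103.0000. Δ = (V_up−V_dn)/(S_up−S_dn) = (81.3123−22.6023)/(138.0200−79.3100) = 1.0000. V = [p*·81.3123 + (1−p*)·22.6023]/1.3 = 59.3787. B = V − Δ·S = -43.6213.
Each (Δ,B) replicates both successor values, so the strategy is self-financing and V0 is arbitrage-free.

(0,0): Delta=1.0000 Bond=-43.6213
(1,0): Delta=1.0000 Bond=-56.7077
(1,1): Delta=1.0000 Bond=-56.7077
V0=59.3787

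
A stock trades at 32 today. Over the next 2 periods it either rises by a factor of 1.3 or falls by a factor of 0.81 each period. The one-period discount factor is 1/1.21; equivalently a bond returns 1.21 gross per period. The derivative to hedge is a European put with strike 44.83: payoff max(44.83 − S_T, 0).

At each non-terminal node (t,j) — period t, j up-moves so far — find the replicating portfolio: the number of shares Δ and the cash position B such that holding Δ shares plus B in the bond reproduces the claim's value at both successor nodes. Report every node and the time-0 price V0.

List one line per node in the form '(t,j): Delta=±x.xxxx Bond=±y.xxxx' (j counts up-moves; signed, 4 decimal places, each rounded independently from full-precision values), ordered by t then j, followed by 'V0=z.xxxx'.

Under the risk-neutral measure, an up-move has probability p* = (R−d)/(u−d) = 0.8163 and values discount at R = 1.21.
Terminal payoffs: V(2,0)=23.8348, V(2,1)=11.1340, V(2,2)=0.0000
Node (1,0) S=25.9200: V=(p*·11.1340+(1−p*)·23.8348)/1.21=11.1296; Δ=(11.1340−23.8348)/(33.6960−20.9952)=-1.0000; B=V−Δ·S=37.0496
Node (1,1) S=41.6000: V=(p*·0.0000+(1−p*)·11.1340)/1.21=1.6901; Δ=(0.0000−11.1340)/(54.0800−33.6960)=-0.5462; B=V−Δ·S=24.4125
Node (0,0) S=32.0000: V=(p*·1.6901+(1−p*)·11.1296)/1.21=2.8297; Δ=(1.6901−11.1296)/(41.6000−25.9200)=-0.6020; B=V−Δ·S=22.0939
Self-financing check: at every node Δ·S+B equals the discounted successor values.

(0,0): Delta=-0.6020 Bond=22.0939
(1,0): Delta=-1.0000 Bond=37.0496
(1,1): Delta=-0.5462 Bond=24.4125
V0=2.8297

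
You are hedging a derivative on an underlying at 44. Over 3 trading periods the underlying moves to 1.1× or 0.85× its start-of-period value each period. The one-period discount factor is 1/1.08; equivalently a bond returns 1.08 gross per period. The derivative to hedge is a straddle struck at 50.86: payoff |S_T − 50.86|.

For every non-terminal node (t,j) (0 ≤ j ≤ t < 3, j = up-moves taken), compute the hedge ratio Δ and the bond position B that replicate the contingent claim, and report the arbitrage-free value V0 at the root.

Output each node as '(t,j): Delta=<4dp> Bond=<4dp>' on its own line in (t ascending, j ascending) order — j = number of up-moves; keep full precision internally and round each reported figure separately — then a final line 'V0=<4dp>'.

(0,0): Delta=0.0164 Bond=5.1754
(1,0): Delta=-1.0000 Bond=43.6043
(1,1): Delta=0.0847 Bond=2.2838
(2,0): Delta=-1.0000 Bond=47.0926
(2,1): Delta=-1.0000 Bond=47.0926
(2,2): Delta=0.1576 Bond=-1.4141
V0=5.8987

Under the risk-neutral measure, an up-move has probability p* = (R−d)/(u−d) = 0.9200 and values discount at R = 1.08.
Terminal payoffs: V(3,0)=23.8385, V(3,1)=15.8910, V(3,2)=5.6060, V(3,3)=7.7040
Node (2,0) S=31.7900: V=(p*·15.8910+(1−p*)·23.8385)/1.08=15.3026; Δ=(15.8910−23.8385)/(34.9690−27.0215)=-1.0000; B=V−Δ·S=47.0926
Node (2,1) S=41.1400: V=(p*·5.6060+(1−p*)·15.8910)/1.08=5.9526; Δ=(5.6060−15.8910)/(45.2540−34.9690)=-1.0000; B=V−Δ·S=47.0926
Node (2,2) S=53.2400: V=(p*·7.7040+(1−p*)·5.6060)/1.08=6.9779; Δ=(7.7040−5.6060)/(58.5640−45.2540)=0.1576; B=V−Δ·S=-1.4141
Node (1,0) S=37.4000: V=(p*·5.9526+(1−p*)·15.3026)/1.08=6.2043; Δ=(5.9526−15.3026)/(41.1400−31.7900)=-1.0000; B=V−Δ·S=43.6043
Node (1,1) S=48.4000: V=(p*·6.9779+(1−p*)·5.9526)/1.08=6.3851; Δ=(6.9779−5.9526)/(53.2400−41.1400)=0.0847; B=V−Δ·S=2.2838
Node (0,0) S=44.0000: V=(p*·6.3851+(1−p*)·6.2043)/1.08=5.8987; Δ=(6.3851−6.2043)/(48.4000−37.4000)=0.0164; B=V−Δ·S=5.1754
Check: Δ(0,0)·S0 + B(0,0) = 5.8987 = V0.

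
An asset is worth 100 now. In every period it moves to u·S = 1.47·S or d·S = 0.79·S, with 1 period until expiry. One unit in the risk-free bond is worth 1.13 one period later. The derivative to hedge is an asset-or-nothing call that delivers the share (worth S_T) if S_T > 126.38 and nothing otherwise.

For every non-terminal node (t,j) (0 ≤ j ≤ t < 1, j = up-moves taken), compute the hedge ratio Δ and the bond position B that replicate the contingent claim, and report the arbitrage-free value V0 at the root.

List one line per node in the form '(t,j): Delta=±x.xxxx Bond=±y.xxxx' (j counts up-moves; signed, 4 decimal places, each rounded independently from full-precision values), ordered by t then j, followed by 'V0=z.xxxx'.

(0,0): Delta=2.1618 Bond=-151.1322
V0=65.0442

Risk-neutral probability p* = (R−d)/(u−d) = (1.13−0.79)/(1.47−0.79) = 0.5000.
Terminal payoffs: V(1,0)=0.0000, V(1,1)=147.0000
Node (0,0) S=100.0000: V=(p*·147.0000+(1−p*)·0.0000)/1.13=65.0442; Δ=(147.0000−0.0000)/(147.0000−79.0000)=2.1618; B=V−Δ·S=-151.1322
Check: Δ(0,0)·S0 + B(0,0) = 65.0442 = V0.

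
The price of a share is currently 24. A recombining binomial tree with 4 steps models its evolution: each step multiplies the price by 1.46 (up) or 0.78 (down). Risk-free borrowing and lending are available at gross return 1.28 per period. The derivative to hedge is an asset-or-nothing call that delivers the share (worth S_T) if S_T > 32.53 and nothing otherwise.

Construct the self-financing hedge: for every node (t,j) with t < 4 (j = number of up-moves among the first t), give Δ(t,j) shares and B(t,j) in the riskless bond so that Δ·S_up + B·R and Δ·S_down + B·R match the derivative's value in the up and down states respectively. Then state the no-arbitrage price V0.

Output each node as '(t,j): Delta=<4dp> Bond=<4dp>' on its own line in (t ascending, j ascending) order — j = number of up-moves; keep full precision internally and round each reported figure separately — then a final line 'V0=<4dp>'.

Under the risk-neutral measure, an up-move has probability p* = (R−d)/(u−d) = 0.7353 and values discount at R = 1.28.
Payoff layer (t=4): V(4,0)=0.0000, V(4,1)=0.0000, V(4,2)=0.0000, V(4,3)=58.2592, V(4,4)=109.0492
Node (3,0) S=11.3892: V=(p*·0.0000+(1−p*)·0.0000)/1.28=0.0000; Δ=(0.0000−0.0000)/(16.6283−8.8836)=0.0000; B=V−Δ·S=0.0000
Node (3,1) S=21.3183: V=(p*·0.0000+(1−p*)·0.0000)/1.28=0.0000; Δ=(0.0000−0.0000)/(31.1248−16.6283)=0.0000; B=V−Δ·S=0.0000
Node (3,2) S=39.9036: V=(p*·58.2592+(1−p*)·0.0000)/1.28=33.4669; Δ=(58.2592−0.0000)/(58.2592−31.1248)=2.1471; B=V−Δ·S=-52.2084
Node (3,3) S=74.6913: V=(p*·109.0492+(1−p*)·58.2592)/1.28=74.6913; Δ=(109.0492−58.2592)/(109.0492−58.2592)=1.0000; B=V−Δ·S=0.0000
Node (2,0) S=14.6016: V=(p*·0.0000+(1−p*)·0.0000)/1.28=0.0000; Δ=(0.0000−0.0000)/(21.3183−11.3892)=0.0000; B=V−Δ·S=0.0000
Node (2,1) S=27.3312: V=(p*·33.4669+(1−p*)·0.0000)/1.28=19.2250; Δ=(33.4669−0.0000)/(39.9036−21.3183)=1.8007; B=V−Δ·S=-29.9910
Node (2,2) S=51.1584: V=(p*·74.6913+(1−p*)·33.4669)/1.28=49.8273; Δ=(74.6913−33.4669)/(74.6913−39.9036)=1.1850; B=V−Δ·S=-10.7968
Node (1,0) S=18.7200: V=(p*·19.2250+(1−p*)·0.0000)/1.28=11.0438; Δ=(19.2250−0.0000)/(27.3312−14.6016)=1.5103; B=V−Δ·S=-17.2283
Node (1,1) S=35.0400: V=(p*·49.8273+(1−p*)·19.2250)/1.28=32.5990; Δ=(49.8273−19.2250)/(51.1584−27.3312)=1.2843; B=V−Δ·S=-12.4044
Node (0,0) S=24.0000: V=(p*·32.5990+(1−p*)·11.0438)/1.28=21.0103; Δ=(32.5990−11.0438)/(35.0400−18.7200)=1.3208; B=V−Δ·S=-10.6885
Root portfolio cost Δ·24+B reproduces V0=21.0103.

(0,0): Delta=1.3208 Bond=-10.6885
(1,0): Delta=1.5103 Bond=-17.2283
(1,1): Delta=1.2843 Bond=-12.4044
(2,0): Delta=0.0000 Bond=0.0000
(2,1): Delta=1.8007 Bond=-29.9910
(2,2): Delta=1.1850 Bond=-10.7968
(3,0): Delta=0.0000 Bond=0.0000
(3,1): Delta=0.0000 Bond=0.0000
(3,2): Delta=2.1471 Bond=-52.2084
(3,3): Delta=1.0000 Bond=0.0000
V0=21.0103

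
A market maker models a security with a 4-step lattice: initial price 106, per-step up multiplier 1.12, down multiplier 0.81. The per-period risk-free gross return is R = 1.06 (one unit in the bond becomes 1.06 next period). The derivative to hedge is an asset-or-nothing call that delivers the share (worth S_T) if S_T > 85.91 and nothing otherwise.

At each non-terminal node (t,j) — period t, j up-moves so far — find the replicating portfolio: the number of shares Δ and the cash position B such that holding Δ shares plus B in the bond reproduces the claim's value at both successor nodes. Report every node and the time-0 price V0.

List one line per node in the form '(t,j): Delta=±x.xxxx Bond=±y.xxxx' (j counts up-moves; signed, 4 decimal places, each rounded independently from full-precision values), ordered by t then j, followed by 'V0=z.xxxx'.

(0,0): Delta=1.1429 Bond=-16.3640
(1,0): Delta=1.6367 Bond=-59.7469
(1,1): Delta=1.0572 Bond=-7.1696
(2,0): Delta=3.0786 Bond=-163.6070
(2,1): Delta=1.3864 Bond=-39.2657
(2,2): Delta=1.0000 Bond=0.0000
(3,0): Delta=0.0000 Bond=0.0000
(3,1): Delta=3.6129 Bond=-215.0450
(3,2): Delta=1.0000 Bond=0.0000
(3,3): Delta=1.0000 Bond=0.0000
V0=104.7804

Risk-neutral probability p* = (R−d)/(u−d) = (1.06−0.81)/(1.12−0.81) = 0.8065.
Payoff layer (t=4): V(4,0)=0.0000, V(4,1)=0.0000, V(4,2)=87.2393, V(4,3)=120.6271, V(4,4)=166.7931
  t=3,j=0: stock 56.3327 → up 63.0927 (V=0.0000), down 45.6295 (V=0.0000). Price 0.0000; hedge Δ=0.0000, bond B=0.0000.
  t=3,j=1: stock 77.8922 → up 87.2393 (V=87.2393), down 63.0927 (V=0.0000). Price 66.3719; hedge Δ=3.6129, bond B=-215.0450.
  t=3,j=2: stock 107.7028 → up 120.6271 (V=120.6271), down 87.2393 (V=87.2393). Price 107.7028; hedge Δ=1.0000, bond B=0.0000.
  t=3,j=3: stock 148.9224 → up 166.7931 (V=166.7931), down 120.6271 (V=120.6271). Price 148.9224; hedge Δ=1.0000, bond B=0.0000.
  t=2,j=0: stock 69.5466 → up 77.8922 (V=66.3719), down 56.3327 (V=0.0000). Price 50.4960; hedge Δ=3.0786, bond B=-163.6070.
  t=2,j=1: stock 96.1632 → up 107.7028 (V=107.7028), down 77.8922 (V=66.3719). Price 94.0597; hedge Δ=1.3864, bond B=-39.2657.
  t=2,j=2: stock 132.9664 → up 148.9224 (V=148.9224), down 107.7028 (V=107.7028). Price 132.9664; hedge Δ=1.0000, bond B=0.0000.
  t=1,j=0: stock 85.8600 → up 96.1632 (V=94.0597), down 69.5466 (V=50.4960). Price 80.7811; hedge Δ=1.6367, bond B=-59.7469.
  t=1,j=1: stock 118.7200 → up 132.9664 (V=132.9664), down 96.1632 (V=94.0597). Price 118.3359; hedge Δ=1.0572, bond B=-7.1696.
  t=0,j=0: stock 106.0000 → up 118.7200 (V=118.3359), down 85.8600 (V=80.7811). Price 104.7804; hedge Δ=1.1429, bond B=-16.3640.
Check: Δ(0,0)·S0 + B(0,0) = 104.7804 = V0.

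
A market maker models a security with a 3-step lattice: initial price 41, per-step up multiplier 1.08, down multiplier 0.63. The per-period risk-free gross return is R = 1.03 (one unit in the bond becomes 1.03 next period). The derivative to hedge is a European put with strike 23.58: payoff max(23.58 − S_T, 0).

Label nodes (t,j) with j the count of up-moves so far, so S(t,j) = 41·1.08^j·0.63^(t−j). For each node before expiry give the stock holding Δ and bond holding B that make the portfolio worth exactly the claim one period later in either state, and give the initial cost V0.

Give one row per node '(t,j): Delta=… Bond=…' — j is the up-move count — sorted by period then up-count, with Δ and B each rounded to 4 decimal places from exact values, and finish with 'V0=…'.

The replicating-portfolio and risk-neutral prices coincide; use p* = (1.03−0.63)/(1.08−0.63) = 0.8889 for the latter.
At expiry t=3: V(3,0)=13.3281, V(3,1)=6.0053, V(3,2)=0.0000, V(3,3)=0.0000
Node (2,0) S=16.2729: V=(p*·6.0053+(1−p*)·13.3281)/1.03=6.6203; Δ=(6.0053−13.3281)/(17.5747−10.2519)=-1.0000; B=V−Δ·S=22.8932
Node (2,1) S=27.8964: V=(p*·0.0000+(1−p*)·6.0053)/1.03=0.6478; Δ=(0.0000−6.0053)/(30.1281−17.5747)=-0.4784; B=V−Δ·S=13.9929
Node (2,2) S=47.8224: V=(p*·0.0000+(1−p*)·0.0000)/1.03=0.0000; Δ=(0.0000−0.0000)/(51.6482−30.1281)=0.0000; B=V−Δ·S=0.0000
Node (1,0) S=25.8300: V=(p*·0.6478+(1−p*)·6.6203)/1.03=1.2732; Δ=(0.6478−6.6203)/(27.8964−16.2729)=-0.5138; B=V−Δ·S=14.5454
Node (1,1) S=44.2800: V=(p*·0.0000+(1−p*)·0.6478)/1.03=0.0699; Δ=(0.0000−0.6478)/(47.8224−27.8964)=-0.0325; B=V−Δ·S=1.5095
Node (0,0) S=41.0000: V=(p*·0.0699+(1−p*)·1.2732)/1.03=0.1977; Δ=(0.0699−1.2732)/(44.2800−25.8300)=-0.0652; B=V−Δ·S=2.8718
Self-financing check: at every node Δ·S+B equals the discounted successor values.

(0,0): Delta=-0.0652 Bond=2.8718
(1,0): Delta=-0.5138 Bond=14.5454
(1,1): Delta=-0.0325 Bond=1.5095
(2,0): Delta=-1.0000 Bond=22.8932
(2,1): Delta=-0.4784 Bond=13.9929
(2,2): Delta=0.0000 Bond=0.0000
V0=0.1977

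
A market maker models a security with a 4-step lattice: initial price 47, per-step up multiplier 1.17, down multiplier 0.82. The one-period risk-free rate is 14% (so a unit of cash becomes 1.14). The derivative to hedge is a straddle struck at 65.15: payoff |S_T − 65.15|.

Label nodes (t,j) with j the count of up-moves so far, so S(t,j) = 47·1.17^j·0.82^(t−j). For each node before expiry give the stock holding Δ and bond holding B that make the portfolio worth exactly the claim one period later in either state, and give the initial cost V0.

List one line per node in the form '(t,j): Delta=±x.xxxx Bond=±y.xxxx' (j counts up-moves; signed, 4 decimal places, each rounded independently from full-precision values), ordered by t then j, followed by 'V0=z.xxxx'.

(0,0): Delta=0.4377 Bond=-10.0295
(1,0): Delta=-1.0000 Bond=43.9744
(1,1): Delta=0.5321 Bond=-16.6282
(2,0): Delta=-1.0000 Bond=50.1308
(2,1): Delta=-1.0000 Bond=50.1308
(2,2): Delta=0.6328 Bond=-25.4330
(3,0): Delta=-1.0000 Bond=57.1491
(3,1): Delta=-1.0000 Bond=57.1491
(3,2): Delta=-1.0000 Bond=57.1491
(3,3): Delta=0.7401 Bond=-37.0695
V0=10.5413

Risk-neutral probability p* = (R−d)/(u−d) = (1.14−0.82)/(1.17−0.82) = 0.9143.
Terminal values V(4,·): V(4,0)=43.9003, V(4,1)=34.8303, V(4,2)=21.8889, V(4,3)=3.4238, V(4,4)=22.9227
  t=3,j=0: stock 25.9143 → up 30.3197 (V=34.8303), down 21.2497 (V=43.9003). Price 31.2348; hedge Δ=-1.0000, bond B=57.1491.
  t=3,j=1: stock 36.9753 → up 43.2611 (V=21.8889), down 30.3197 (V=34.8303). Price 20.1738; hedge Δ=-1.0000, bond B=57.1491.
  t=3,j=2: stock 52.7574 → up 61.7262 (V=3.4238), down 43.2611 (V=21.8889). Price 4.3917; hedge Δ=-1.0000, bond B=57.1491.
  t=3,j=3: stock 75.2758 → up 88.0727 (V=22.9227), down 61.7262 (V=3.4238). Price 18.6416; hedge Δ=0.7401, bond B=-37.0695.
  t=2,j=0: stock 31.6028 → up 36.9753 (V=20.1738), down 25.9143 (V=31.2348). Price 18.5280; hedge Δ=-1.0000, bond B=50.1308.
  t=2,j=1: stock 45.0918 → up 52.7574 (V=4.3917), down 36.9753 (V=20.1738). Price 5.0390; hedge Δ=-1.0000, bond B=50.1308.
  t=2,j=2: stock 64.3383 → up 75.2758 (V=18.6416), down 52.7574 (V=4.3917). Price 15.2808; hedge Δ=0.6328, bond B=-25.4330.
  t=1,j=0: stock 38.5400 → up 45.0918 (V=5.0390), down 31.6028 (V=18.5280). Price 5.4344; hedge Δ=-1.0000, bond B=43.9744.
  t=1,j=1: stock 54.9900 → up 64.3383 (V=15.2808), down 45.0918 (V=5.0390). Price 12.6342; hedge Δ=0.5321, bond B=-16.6282.
  t=0,j=0: stock 47.0000 → up 54.9900 (V=12.6342), down 38.5400 (V=5.4344). Price 10.5413; hedge Δ=0.4377, bond B=-10.0295.
Root portfolio cost Δ·47+B reproduces V0=10.5413.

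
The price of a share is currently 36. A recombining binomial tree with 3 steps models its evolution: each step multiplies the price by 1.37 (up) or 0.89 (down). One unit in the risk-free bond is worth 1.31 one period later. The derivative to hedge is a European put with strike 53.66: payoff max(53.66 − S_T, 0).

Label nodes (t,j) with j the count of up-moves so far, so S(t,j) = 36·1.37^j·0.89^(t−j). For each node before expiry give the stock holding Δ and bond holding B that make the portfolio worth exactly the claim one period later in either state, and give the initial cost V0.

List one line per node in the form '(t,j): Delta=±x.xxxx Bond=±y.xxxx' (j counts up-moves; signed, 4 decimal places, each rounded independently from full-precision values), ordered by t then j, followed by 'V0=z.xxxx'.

(0,0): Delta=-0.1149 Bond=4.4260
(1,0): Delta=-0.7187 Bond=25.1463
(1,1): Delta=-0.0588 Bond=3.0340
(2,0): Delta=-1.0000 Bond=40.9618
(2,1): Delta=-0.6926 Bond=31.7959
(2,2): Delta=0.0000 Bond=0.0000
V0=0.2908

Since d<R<u, set p* = (R−d)/(u−d) = 0.8750; price each node as the discounted p*-expectation of its children.
Payoff layer (t=3): V(3,0)=28.2811, V(3,1)=14.5936, V(3,2)=0.0000, V(3,3)=0.0000
Node (2,0) S=28.5156: V=(p*·14.5936+(1−p*)·28.2811)/1.31=12.4462; Δ=(14.5936−28.2811)/(39.0664−25.3789)=-1.0000; B=V−Δ·S=40.9618
Node (2,1) S=43.8948: V=(p*·0.0000+(1−p*)·14.5936)/1.31=1.3925; Δ=(0.0000−14.5936)/(60.1359−39.0664)=-0.6926; B=V−Δ·S=31.7959
Node (2,2) S=67.5684: V=(p*·0.0000+(1−p*)·0.0000)/1.31=0.0000; Δ=(0.0000−0.0000)/(92.5687−60.1359)=0.0000; B=V−Δ·S=0.0000
Node (1,0) S=32.0400: V=(p*·1.3925+(1−p*)·12.4462)/1.31=2.1177; Δ=(1.3925−12.4462)/(43.8948−28.5156)=-0.7187; B=V−Δ·S=25.1463
Node (1,1) S=49.3200: V=(p*·0.0000+(1−p*)·1.3925)/1.31=0.1329; Δ=(0.0000−1.3925)/(67.5684−43.8948)=-0.0588; B=V−Δ·S=3.0340
Node (0,0) S=36.0000: V=(p*·0.1329+(1−p*)·2.1177)/1.31=0.2908; Δ=(0.1329−2.1177)/(49.3200−32.0400)=-0.1149; B=V−Δ·S=4.4260
Check: Δ(0,0)·S0 + B(0,0) = 0.2908 = V0.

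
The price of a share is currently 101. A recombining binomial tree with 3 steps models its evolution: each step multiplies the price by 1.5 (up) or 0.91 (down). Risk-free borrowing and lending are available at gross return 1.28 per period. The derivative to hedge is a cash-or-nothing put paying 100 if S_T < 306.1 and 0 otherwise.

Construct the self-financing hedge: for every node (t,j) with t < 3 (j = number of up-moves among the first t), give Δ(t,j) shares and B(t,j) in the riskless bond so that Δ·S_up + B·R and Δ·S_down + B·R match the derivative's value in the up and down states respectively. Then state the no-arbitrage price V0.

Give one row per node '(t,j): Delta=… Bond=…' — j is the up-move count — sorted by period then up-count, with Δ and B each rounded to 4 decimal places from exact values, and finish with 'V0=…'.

(0,0): Delta=-0.4028 Bond=76.6078
(1,0): Delta=0.0000 Bond=61.0352
(1,1): Delta=-0.5481 Bond=120.0715
(2,0): Delta=0.0000 Bond=78.1250
(2,1): Delta=0.0000 Bond=78.1250
(2,2): Delta=-0.7458 Bond=198.6229
V0=35.9234

No-arbitrage ⇒ martingale measure with p* = (R−d)/(u−d) = 0.6271.
At expiry t=3: V(3,0)=100.0000, V(3,1)=100.0000, V(3,2)=100.0000, V(3,3)=0.0000
(2,0): S=83.6381. Δ = (V_up−V_dn)/(S_up−S_dn) = (100.0000−100.0000)/(125.4572−76.1107) = 0.0000. V = [p*·100.0000 + (1−p*)·100.0000]/1.28 = 78.1250. B = V − Δ·S = 78.1250.
(2,1): S=137.8650. Δ = (V_up−V_dn)/(S_up−S_dn) = (100.0000−100.0000)/(206.7975−125.4572) = 0.0000. V = [p*·100.0000 + (1−p*)·100.0000]/1.28 = 78.1250. B = V − Δ·S = 78.1250.
(2,2): S=227.2500. Δ = (V_up−V_dn)/(S_up−S_dn) = (0.0000−100.0000)/(340.8750−206.7975) = -0.7458. V = [p*·0.0000 + (1−p*)·100.0000]/1.28 = 29.1314. B = V − Δ·S = 198.6229.
(1,0): S=91.9100. Δ = (V_up−V_dn)/(S_up−S_dn) = (78.1250−78.1250)/(137.8650−83.6381) = 0.0000. V = [p*·78.1250 + (1−p*)·78.1250]/1.28 = 61.0352. B = V − Δ·S = 61.0352.
(1,1): S=151.5000. Δ = (V_up−V_dn)/(S_up−S_dn) = (29.1314−78.1250)/(227.2500−137.8650) = -0.5481. V = [p*·29.1314 + (1−p*)·78.1250]/1.28 = 37.0314. B = V − Δ·S = 120.0715.
(0,0): S=101.0000. Δ = (V_up−V_dn)/(S_up−S_dn) = (37.0314−61.0352)/(151.5000−91.9100) = -0.4028. V = [p*·37.0314 + (1−p*)·61.0352]/1.28 = 35.9234. B = V − Δ·S = 76.6078.
Self-financing check: at every node Δ·S+B equals the discounted successor values.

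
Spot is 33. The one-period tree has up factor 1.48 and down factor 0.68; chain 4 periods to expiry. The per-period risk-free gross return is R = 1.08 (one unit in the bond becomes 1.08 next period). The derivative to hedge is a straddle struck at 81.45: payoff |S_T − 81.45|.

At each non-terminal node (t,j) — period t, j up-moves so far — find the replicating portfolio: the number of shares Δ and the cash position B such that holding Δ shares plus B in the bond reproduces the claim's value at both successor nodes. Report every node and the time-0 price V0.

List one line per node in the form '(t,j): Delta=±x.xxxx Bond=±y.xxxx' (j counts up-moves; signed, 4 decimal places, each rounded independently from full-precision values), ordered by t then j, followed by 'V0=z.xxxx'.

(0,0): Delta=-0.4221 Bond=47.8601
(1,0): Delta=-1.0000 Bond=64.6576
(1,1): Delta=-0.1565 Bond=38.7203
(2,0): Delta=-1.0000 Bond=69.8302
(2,1): Delta=-1.0000 Bond=69.8302
(2,2): Delta=0.2310 Bond=13.8055
(3,0): Delta=-1.0000 Bond=75.4167
(3,1): Delta=-1.0000 Bond=75.4167
(3,2): Delta=-1.0000 Bond=75.4167
(3,3): Delta=0.7966 Bond=-45.5968
V0=33.9317

Under the risk-neutral measure, an up-move has probability p* = (R−d)/(u−d) = 0.5000 and values discount at R = 1.08.
At expiry t=4: V(4,0)=74.3941, V(4,1)=66.0931, V(4,2)=48.0262, V(4,3)=8.7042, V(4,4)=76.8791
(3,0): S=10.3763. Δ = (V_up−V_dn)/(S_up−S_dn) = (66.0931−74.3941)/(15.3569−7.0559) = -1.0000. V = [p*·66.0931 + (1−p*)·74.3941]/1.08 = 65.0404. B = V − Δ·S = 75.4167.
(3,1): S=22.5836. Δ = (V_up−V_dn)/(S_up−S_dn) = (48.0262−66.0931)/(33.4238−15.3569) = -1.0000. V = [p*·48.0262 + (1−p*)·66.0931]/1.08 = 52.8331. B = V − Δ·S = 75.4167.
(3,2): S=49.1526. Δ = (V_up−V_dn)/(S_up−S_dn) = (8.7042−48.0262)/(72.7458−33.4238) = -1.0000. V = [p*·8.7042 + (1−p*)·48.0262]/1.08 = 26.2641. B = V − Δ·S = 75.4167.
(3,3): S=106.9791. Δ = (V_up−V_dn)/(S_up−S_dn) = (76.8791−8.7042)/(158.3291−72.7458) = 0.7966. V = [p*·76.8791 + (1−p*)·8.7042]/1.08 = 39.6219. B = V − Δ·S = -45.5968.
(2,0): S=15.2592. Δ = (V_up−V_dn)/(S_up−S_dn) = (52.8331−65.0404)/(22.5836−10.3763) = -1.0000. V = [p*·52.8331 + (1−p*)·65.0404]/1.08 = 54.5710. B = V − Δ·S = 69.8302.
(2,1): S=33.2112. Δ = (V_up−V_dn)/(S_up−S_dn) = (26.2641−52.8331)/(49.1526−22.5836) = -1.0000. V = [p*·26.2641 + (1−p*)·52.8331]/1.08 = 36.6190. B = V − Δ·S = 69.8302.
(2,2): S=72.2832. Δ = (V_up−V_dn)/(S_up−S_dn) = (39.6219−26.2641)/(106.9791−49.1526) = 0.2310. V = [p*·39.6219 + (1−p*)·26.2641]/1.08 = 30.5028. B = V − Δ·S = 13.8055.
(1,0): S=22.4400. Δ = (V_up−V_dn)/(S_up−S_dn) = (36.6190−54.5710)/(33.2112−15.2592) = -1.0000. V = [p*·36.6190 + (1−p*)·54.5710]/1.08 = 42.2176. B = V − Δ·S = 64.6576.
(1,1): S=48.8400. Δ = (V_up−V_dn)/(S_up−S_dn) = (30.5028−36.6190)/(72.2832−33.2112) = -0.1565. V = [p*·30.5028 + (1−p*)·36.6190]/1.08 = 31.0749. B = V − Δ·S = 38.7203.
(0,0): S=33.0000. Δ = (V_up−V_dn)/(S_up−S_dn) = (31.0749−42.2176)/(48.8400−22.4400) = -0.4221. V = [p*·31.0749 + (1−p*)·42.2176]/1.08 = 33.9317. B = V − Δ·S = 47.8601.
Root portfolio cost Δ·33+B reproduces V0=33.9317.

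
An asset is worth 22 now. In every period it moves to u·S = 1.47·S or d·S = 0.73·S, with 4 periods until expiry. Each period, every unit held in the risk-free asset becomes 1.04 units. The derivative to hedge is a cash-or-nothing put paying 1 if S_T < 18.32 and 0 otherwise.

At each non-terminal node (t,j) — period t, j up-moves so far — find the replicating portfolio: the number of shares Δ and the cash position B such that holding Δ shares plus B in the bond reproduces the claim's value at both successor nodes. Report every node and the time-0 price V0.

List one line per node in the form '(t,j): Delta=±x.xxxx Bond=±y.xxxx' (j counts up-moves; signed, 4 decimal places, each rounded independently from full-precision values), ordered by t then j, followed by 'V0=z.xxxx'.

(0,0): Delta=-0.0232 Bond=0.8883
(1,0): Delta=-0.0379 Bond=1.1599
(1,1): Delta=-0.0130 Bond=0.5963
(2,0): Delta=-0.0464 Bond=1.3066
(2,1): Delta=-0.0320 Bond=1.0672
(2,2): Delta=0.0000 Bond=0.0000
(3,0): Delta=0.0000 Bond=0.9615
(3,1): Delta=-0.0784 Bond=1.9101
(3,2): Delta=0.0000 Bond=0.0000
(3,3): Delta=0.0000 Bond=0.0000
V0=0.3785

Under the risk-neutral measure, an up-move has probability p* = (R−d)/(u−d) = 0.4189 and values discount at R = 1.04.
At expiry t=4: V(4,0)=1.0000, V(4,1)=1.0000, V(4,2)=0.0000, V(4,3)=0.0000, V(4,4)=0.0000
(3,0): S=8.5584. Δ = (V_up−V_dn)/(S_up−S_dn) = (1.0000−1.0000)/(12.5808−6.2476) = 0.0000. V = [p*·1.0000 + (1−p*)·1.0000]/1.04 = 0.9615. B = V − Δ·S = 0.9615.
(3,1): S=17.2340. Δ = (V_up−V_dn)/(S_up−S_dn) = (0.0000−1.0000)/(25.3340−12.5808) = -0.0784. V = [p*·0.0000 + (1−p*)·1.0000]/1.04 = 0.5587. B = V − Δ·S = 1.9101.
(3,2): S=34.7041. Δ = (V_up−V_dn)/(S_up−S_dn) = (0.0000−0.0000)/(51.0150−25.3340) = 0.0000. V = [p*·0.0000 + (1−p*)·0.0000]/1.04 = 0.0000. B = V − Δ·S = 0.0000.
(3,3): S=69.8835. Δ = (V_up−V_dn)/(S_up−S_dn) = (0.0000−0.0000)/(102.7288−51.0150) = 0.0000. V = [p*·0.0000 + (1−p*)·0.0000]/1.04 = 0.0000. B = V − Δ·S = 0.0000.
(2,0): S=11.7238. Δ = (V_up−V_dn)/(S_up−S_dn) = (0.5587−0.9615)/(17.2340−8.5584) = -0.0464. V = [p*·0.5587 + (1−p*)·0.9615]/1.04 = 0.7623. B = V − Δ·S = 1.3066.
(2,1): S=23.6082. Δ = (V_up−V_dn)/(S_up−S_dn) = (0.0000−0.5587)/(34.7041−17.2340) = -0.0320. V = [p*·0.0000 + (1−p*)·0.5587]/1.04 = 0.3122. B = V − Δ·S = 1.0672.
(2,2): S=47.5398. Δ = (V_up−V_dn)/(S_up−S_dn) = (0.0000−0.0000)/(69.8835−34.7041) = 0.0000. V = [p*·0.0000 + (1−p*)·0.0000]/1.04 = 0.0000. B = V − Δ·S = 0.0000.
(1,0): S=16.0600. Δ = (V_up−V_dn)/(S_up−S_dn) = (0.3122−0.7623)/(23.6082−11.7238) = -0.0379. V = [p*·0.3122 + (1−p*)·0.7623]/1.04 = 0.5517. B = V − Δ·S = 1.1599.
(1,1): S=32.3400. Δ = (V_up−V_dn)/(S_up−S_dn) = (0.0000−0.3122)/(47.5398−23.6082) = -0.0130. V = [p*·0.0000 + (1−p*)·0.3122]/1.04 = 0.1744. B = V − Δ·S = 0.5963.
(0,0): S=22.0000. Δ = (V_up−V_dn)/(S_up−S_dn) = (0.1744−0.5517)/(32.3400−16.0600) = -0.0232. V = [p*·0.1744 + (1−p*)·0.5517]/1.04 = 0.3785. B = V − Δ·S = 0.8883.
Root portfolio cost Δ·22+B reproduces V0=0.3785.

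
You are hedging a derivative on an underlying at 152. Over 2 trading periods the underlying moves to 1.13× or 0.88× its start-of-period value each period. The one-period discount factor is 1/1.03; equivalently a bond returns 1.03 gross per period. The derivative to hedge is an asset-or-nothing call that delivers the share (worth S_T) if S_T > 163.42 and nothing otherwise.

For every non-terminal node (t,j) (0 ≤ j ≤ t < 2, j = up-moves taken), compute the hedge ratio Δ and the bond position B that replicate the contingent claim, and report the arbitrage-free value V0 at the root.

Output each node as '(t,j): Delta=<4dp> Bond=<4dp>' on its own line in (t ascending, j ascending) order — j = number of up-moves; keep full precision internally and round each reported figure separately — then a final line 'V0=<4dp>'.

(0,0): Delta=2.9753 Bond=-386.3847
(1,0): Delta=0.0000 Bond=0.0000
(1,1): Delta=4.5200 Bond=-663.2938
V0=65.8610

The replicating-portfolio and risk-neutral prices coincide; use p* = (1.03−0.88)/(1.13−0.88) = 0.6000 for the latter.
At expiry t=2: V(2,0)=0.0000, V(2,1)=0.0000, V(2,2)=194.0888
  t=1,j=0: stock 133.7600 → up 151.1488 (V=0.0000), down 117.7088 (V=0.0000). Price 0.0000; hedge Δ=0.0000, bond B=0.0000.
  t=1,j=1: stock 171.7600 → up 194.0888 (V=194.0888), down 151.1488 (V=0.0000). Price 113.0614; hedge Δ=4.5200, bond B=-663.2938.
  t=0,j=0: stock 152.0000 → up 171.7600 (V=113.0614), down 133.7600 (V=0.0000). Price 65.8610; hedge Δ=2.9753, bond B=-386.3847.
Each (Δ,B) replicates both successor values, so the strategy is self-financing and V0 is arbitrage-free.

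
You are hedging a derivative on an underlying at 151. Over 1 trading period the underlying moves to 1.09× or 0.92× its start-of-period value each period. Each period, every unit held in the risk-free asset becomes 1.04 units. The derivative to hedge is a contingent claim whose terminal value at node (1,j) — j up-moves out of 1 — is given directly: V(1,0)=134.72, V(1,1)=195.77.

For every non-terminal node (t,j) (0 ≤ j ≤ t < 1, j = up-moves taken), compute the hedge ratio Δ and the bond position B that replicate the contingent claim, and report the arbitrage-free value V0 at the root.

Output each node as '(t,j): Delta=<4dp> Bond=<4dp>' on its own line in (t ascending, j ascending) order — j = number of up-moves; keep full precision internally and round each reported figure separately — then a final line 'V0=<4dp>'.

No-arbitrage ⇒ martingale measure with p* = (R−d)/(u−d) = 0.7059.
Payoff layer (t=1): V(1,0)=134.7200, V(1,1)=195.7700
(0,0): S=151.0000. Δ = (V_up−V_dn)/(S_up−S_dn) = (195.7700−134.7200)/(164.5900−138.9200) = 2.3783. V = [p*·195.7700 + (1−p*)·134.7200]/1.04 = 170.9751. B = V − Δ·S = -188.1425.
Self-financing check: at every node Δ·S+B equals the discounted successor values.

(0,0): Delta=2.3783 Bond=-188.1425
V0=170.9751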